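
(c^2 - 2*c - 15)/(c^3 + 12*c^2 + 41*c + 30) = (c^2 - 2*c - 15)/(c^3 + 12*c^2 + 41*c + 30)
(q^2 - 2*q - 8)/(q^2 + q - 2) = (q - 4)/(q - 1)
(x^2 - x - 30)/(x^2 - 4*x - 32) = (-x^2 + x + 30)/(-x^2 + 4*x + 32)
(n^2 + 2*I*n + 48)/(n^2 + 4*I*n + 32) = (n - 6*I)/(n - 4*I)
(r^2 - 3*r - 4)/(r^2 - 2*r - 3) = (r - 4)/(r - 3)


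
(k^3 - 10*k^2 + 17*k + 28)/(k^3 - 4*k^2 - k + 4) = (k - 7)/(k - 1)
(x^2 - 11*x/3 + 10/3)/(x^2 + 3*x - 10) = (x - 5/3)/(x + 5)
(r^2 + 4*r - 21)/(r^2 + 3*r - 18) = (r + 7)/(r + 6)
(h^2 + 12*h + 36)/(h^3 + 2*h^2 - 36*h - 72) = (h + 6)/(h^2 - 4*h - 12)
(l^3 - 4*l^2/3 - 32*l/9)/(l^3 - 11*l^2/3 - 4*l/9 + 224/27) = 3*l/(3*l - 7)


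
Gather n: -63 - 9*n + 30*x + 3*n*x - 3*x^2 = n*(3*x - 9) - 3*x^2 + 30*x - 63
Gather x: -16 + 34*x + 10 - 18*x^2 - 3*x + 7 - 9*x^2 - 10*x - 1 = -27*x^2 + 21*x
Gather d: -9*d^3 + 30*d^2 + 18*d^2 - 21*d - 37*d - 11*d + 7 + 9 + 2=-9*d^3 + 48*d^2 - 69*d + 18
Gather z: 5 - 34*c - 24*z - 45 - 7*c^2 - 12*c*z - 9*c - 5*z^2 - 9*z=-7*c^2 - 43*c - 5*z^2 + z*(-12*c - 33) - 40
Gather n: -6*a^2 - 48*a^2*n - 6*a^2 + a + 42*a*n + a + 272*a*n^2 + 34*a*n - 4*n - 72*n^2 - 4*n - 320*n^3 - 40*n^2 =-12*a^2 + 2*a - 320*n^3 + n^2*(272*a - 112) + n*(-48*a^2 + 76*a - 8)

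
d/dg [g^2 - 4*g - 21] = 2*g - 4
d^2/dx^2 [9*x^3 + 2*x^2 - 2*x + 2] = 54*x + 4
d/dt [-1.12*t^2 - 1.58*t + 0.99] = -2.24*t - 1.58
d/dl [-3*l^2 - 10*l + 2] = -6*l - 10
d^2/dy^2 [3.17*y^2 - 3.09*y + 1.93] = 6.34000000000000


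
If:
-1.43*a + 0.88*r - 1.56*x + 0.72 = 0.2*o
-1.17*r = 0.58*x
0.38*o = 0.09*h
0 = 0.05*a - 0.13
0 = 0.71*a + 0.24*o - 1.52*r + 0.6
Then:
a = 2.60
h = -33.73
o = -7.99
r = 0.35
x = -0.70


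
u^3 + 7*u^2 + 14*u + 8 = (u + 1)*(u + 2)*(u + 4)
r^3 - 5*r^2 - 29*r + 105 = (r - 7)*(r - 3)*(r + 5)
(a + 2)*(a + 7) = a^2 + 9*a + 14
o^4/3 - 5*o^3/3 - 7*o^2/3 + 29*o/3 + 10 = (o/3 + 1/3)*(o - 5)*(o - 3)*(o + 2)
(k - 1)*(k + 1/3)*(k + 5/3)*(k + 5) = k^4 + 6*k^3 + 32*k^2/9 - 70*k/9 - 25/9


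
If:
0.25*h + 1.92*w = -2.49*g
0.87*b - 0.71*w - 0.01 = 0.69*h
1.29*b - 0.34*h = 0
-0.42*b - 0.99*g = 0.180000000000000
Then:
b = -0.10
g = -0.14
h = -0.38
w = 0.23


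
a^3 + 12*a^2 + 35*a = a*(a + 5)*(a + 7)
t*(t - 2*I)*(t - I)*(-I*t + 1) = -I*t^4 - 2*t^3 - I*t^2 - 2*t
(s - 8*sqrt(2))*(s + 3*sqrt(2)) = s^2 - 5*sqrt(2)*s - 48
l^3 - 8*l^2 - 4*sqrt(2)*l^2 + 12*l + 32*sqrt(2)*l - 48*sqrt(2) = (l - 6)*(l - 2)*(l - 4*sqrt(2))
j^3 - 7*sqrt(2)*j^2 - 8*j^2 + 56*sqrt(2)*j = j*(j - 8)*(j - 7*sqrt(2))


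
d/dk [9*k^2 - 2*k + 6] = 18*k - 2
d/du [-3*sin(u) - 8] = -3*cos(u)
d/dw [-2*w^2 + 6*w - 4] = 6 - 4*w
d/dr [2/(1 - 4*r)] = 8/(4*r - 1)^2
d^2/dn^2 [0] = 0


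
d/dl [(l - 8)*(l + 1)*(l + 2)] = 3*l^2 - 10*l - 22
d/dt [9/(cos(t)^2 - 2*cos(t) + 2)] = 18*(cos(t) - 1)*sin(t)/(cos(t)^2 - 2*cos(t) + 2)^2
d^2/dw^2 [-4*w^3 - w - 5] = -24*w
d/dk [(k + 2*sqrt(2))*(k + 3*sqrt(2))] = 2*k + 5*sqrt(2)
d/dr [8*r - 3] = 8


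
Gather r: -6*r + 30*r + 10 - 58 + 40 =24*r - 8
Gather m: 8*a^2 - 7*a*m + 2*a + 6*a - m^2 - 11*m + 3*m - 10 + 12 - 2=8*a^2 + 8*a - m^2 + m*(-7*a - 8)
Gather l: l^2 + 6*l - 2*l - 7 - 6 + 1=l^2 + 4*l - 12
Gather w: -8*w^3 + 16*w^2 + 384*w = -8*w^3 + 16*w^2 + 384*w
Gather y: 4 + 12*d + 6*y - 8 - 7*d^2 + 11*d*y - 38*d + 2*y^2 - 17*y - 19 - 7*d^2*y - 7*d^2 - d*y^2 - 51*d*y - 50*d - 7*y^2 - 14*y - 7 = -14*d^2 - 76*d + y^2*(-d - 5) + y*(-7*d^2 - 40*d - 25) - 30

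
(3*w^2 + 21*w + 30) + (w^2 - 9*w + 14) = 4*w^2 + 12*w + 44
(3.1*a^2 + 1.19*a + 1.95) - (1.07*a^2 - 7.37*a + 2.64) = 2.03*a^2 + 8.56*a - 0.69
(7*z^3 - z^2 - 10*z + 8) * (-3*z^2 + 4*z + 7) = -21*z^5 + 31*z^4 + 75*z^3 - 71*z^2 - 38*z + 56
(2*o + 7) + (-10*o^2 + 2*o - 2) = -10*o^2 + 4*o + 5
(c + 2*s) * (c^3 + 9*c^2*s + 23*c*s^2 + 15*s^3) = c^4 + 11*c^3*s + 41*c^2*s^2 + 61*c*s^3 + 30*s^4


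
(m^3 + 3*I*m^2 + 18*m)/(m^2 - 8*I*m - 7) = m*(m^2 + 3*I*m + 18)/(m^2 - 8*I*m - 7)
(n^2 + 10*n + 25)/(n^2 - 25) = (n + 5)/(n - 5)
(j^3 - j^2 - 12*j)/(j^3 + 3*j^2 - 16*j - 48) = j/(j + 4)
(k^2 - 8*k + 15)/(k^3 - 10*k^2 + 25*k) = (k - 3)/(k*(k - 5))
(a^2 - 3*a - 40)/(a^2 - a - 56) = (a + 5)/(a + 7)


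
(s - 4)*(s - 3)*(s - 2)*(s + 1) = s^4 - 8*s^3 + 17*s^2 + 2*s - 24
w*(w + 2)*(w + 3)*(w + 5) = w^4 + 10*w^3 + 31*w^2 + 30*w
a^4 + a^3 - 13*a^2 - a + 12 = (a - 3)*(a - 1)*(a + 1)*(a + 4)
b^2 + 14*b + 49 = (b + 7)^2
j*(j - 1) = j^2 - j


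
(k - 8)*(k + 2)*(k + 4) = k^3 - 2*k^2 - 40*k - 64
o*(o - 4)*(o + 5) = o^3 + o^2 - 20*o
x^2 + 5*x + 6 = (x + 2)*(x + 3)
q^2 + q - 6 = (q - 2)*(q + 3)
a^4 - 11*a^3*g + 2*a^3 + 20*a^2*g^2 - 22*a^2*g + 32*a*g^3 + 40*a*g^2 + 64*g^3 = (a + 2)*(a - 8*g)*(a - 4*g)*(a + g)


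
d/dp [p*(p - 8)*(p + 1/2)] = 3*p^2 - 15*p - 4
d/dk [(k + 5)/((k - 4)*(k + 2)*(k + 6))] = (-2*k^3 - 19*k^2 - 40*k + 52)/(k^6 + 8*k^5 - 24*k^4 - 256*k^3 + 16*k^2 + 1920*k + 2304)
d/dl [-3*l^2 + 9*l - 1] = 9 - 6*l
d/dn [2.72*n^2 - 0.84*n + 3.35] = 5.44*n - 0.84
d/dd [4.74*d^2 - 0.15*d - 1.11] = 9.48*d - 0.15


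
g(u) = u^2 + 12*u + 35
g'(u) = 2*u + 12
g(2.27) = 67.39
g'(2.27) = 16.54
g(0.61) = 42.69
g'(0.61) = 13.22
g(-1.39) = 20.25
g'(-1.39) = 9.22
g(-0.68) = 27.30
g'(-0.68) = 10.64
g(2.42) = 69.90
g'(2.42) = 16.84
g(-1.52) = 19.07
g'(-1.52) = 8.96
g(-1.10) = 23.01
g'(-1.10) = 9.80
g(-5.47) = -0.72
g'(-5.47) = 1.06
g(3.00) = 80.00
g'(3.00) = 18.00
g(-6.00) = -1.00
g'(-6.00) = 0.00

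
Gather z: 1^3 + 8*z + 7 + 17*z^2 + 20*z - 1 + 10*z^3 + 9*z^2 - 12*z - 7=10*z^3 + 26*z^2 + 16*z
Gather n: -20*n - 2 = -20*n - 2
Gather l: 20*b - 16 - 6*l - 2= 20*b - 6*l - 18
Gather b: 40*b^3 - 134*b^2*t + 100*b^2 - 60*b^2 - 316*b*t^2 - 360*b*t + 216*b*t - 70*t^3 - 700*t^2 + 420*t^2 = 40*b^3 + b^2*(40 - 134*t) + b*(-316*t^2 - 144*t) - 70*t^3 - 280*t^2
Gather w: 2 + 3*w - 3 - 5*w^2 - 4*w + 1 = -5*w^2 - w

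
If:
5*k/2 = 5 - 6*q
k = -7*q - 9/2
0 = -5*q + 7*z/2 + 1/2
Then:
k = 124/23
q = -65/46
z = -348/161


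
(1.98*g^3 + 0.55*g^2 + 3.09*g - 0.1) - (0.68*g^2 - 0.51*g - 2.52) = 1.98*g^3 - 0.13*g^2 + 3.6*g + 2.42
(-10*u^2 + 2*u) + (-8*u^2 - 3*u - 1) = -18*u^2 - u - 1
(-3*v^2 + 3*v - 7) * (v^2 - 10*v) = -3*v^4 + 33*v^3 - 37*v^2 + 70*v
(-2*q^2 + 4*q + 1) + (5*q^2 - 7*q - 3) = 3*q^2 - 3*q - 2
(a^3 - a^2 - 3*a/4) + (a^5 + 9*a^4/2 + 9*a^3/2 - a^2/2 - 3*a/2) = a^5 + 9*a^4/2 + 11*a^3/2 - 3*a^2/2 - 9*a/4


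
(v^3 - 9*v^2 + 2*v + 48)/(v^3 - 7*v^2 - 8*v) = (v^2 - v - 6)/(v*(v + 1))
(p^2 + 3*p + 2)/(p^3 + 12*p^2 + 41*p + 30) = (p + 2)/(p^2 + 11*p + 30)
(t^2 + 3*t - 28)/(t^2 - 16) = (t + 7)/(t + 4)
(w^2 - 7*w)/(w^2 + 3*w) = (w - 7)/(w + 3)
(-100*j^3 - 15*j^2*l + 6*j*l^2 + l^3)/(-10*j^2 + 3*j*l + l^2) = (20*j^2 - j*l - l^2)/(2*j - l)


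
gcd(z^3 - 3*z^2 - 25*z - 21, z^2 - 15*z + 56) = z - 7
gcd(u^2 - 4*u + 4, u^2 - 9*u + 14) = u - 2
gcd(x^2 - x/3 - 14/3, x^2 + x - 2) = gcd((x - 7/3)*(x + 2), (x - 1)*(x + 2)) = x + 2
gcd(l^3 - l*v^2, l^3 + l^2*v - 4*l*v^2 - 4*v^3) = l + v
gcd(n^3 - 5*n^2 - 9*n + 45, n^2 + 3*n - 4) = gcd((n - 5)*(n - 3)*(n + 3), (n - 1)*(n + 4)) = 1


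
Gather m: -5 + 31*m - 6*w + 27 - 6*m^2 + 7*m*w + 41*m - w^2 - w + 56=-6*m^2 + m*(7*w + 72) - w^2 - 7*w + 78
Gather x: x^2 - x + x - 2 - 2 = x^2 - 4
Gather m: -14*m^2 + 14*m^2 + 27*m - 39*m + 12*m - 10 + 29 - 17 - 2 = 0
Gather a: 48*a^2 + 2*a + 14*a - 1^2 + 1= 48*a^2 + 16*a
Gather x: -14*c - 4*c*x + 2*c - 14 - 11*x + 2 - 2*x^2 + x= -12*c - 2*x^2 + x*(-4*c - 10) - 12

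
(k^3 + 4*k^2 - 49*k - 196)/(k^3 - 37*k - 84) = (k + 7)/(k + 3)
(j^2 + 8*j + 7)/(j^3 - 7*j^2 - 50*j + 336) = (j + 1)/(j^2 - 14*j + 48)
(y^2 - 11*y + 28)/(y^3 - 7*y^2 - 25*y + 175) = (y - 4)/(y^2 - 25)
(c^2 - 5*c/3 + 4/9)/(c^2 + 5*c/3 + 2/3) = (9*c^2 - 15*c + 4)/(3*(3*c^2 + 5*c + 2))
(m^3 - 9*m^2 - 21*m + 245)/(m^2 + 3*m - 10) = (m^2 - 14*m + 49)/(m - 2)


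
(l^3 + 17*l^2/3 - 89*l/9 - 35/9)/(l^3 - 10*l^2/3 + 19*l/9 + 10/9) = (l + 7)/(l - 2)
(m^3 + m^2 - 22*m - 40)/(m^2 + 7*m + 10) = (m^2 - m - 20)/(m + 5)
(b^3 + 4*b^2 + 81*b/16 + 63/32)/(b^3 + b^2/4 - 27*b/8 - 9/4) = (b + 7/4)/(b - 2)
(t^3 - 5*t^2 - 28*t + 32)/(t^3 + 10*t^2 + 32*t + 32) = (t^2 - 9*t + 8)/(t^2 + 6*t + 8)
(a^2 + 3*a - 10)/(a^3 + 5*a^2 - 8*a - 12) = (a + 5)/(a^2 + 7*a + 6)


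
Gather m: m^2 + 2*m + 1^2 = m^2 + 2*m + 1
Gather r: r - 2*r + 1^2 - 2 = -r - 1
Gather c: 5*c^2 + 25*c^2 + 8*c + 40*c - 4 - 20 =30*c^2 + 48*c - 24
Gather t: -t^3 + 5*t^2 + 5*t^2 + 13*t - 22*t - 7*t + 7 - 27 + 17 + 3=-t^3 + 10*t^2 - 16*t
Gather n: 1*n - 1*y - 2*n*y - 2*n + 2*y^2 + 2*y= n*(-2*y - 1) + 2*y^2 + y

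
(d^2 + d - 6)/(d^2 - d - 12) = (d - 2)/(d - 4)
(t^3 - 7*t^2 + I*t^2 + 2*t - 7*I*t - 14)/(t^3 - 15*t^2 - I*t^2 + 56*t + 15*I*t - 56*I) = (t + 2*I)/(t - 8)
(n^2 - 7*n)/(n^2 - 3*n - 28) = n/(n + 4)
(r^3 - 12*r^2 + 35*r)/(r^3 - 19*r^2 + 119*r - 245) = r/(r - 7)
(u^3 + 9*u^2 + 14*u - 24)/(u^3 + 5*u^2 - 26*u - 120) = (u - 1)/(u - 5)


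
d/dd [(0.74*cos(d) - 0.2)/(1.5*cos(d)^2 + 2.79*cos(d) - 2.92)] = (1.11*cos(d)^2 - 0.6*cos(d) + 1.6028)*sin(d)/(2.25*cos(d)^4 + 8.37*cos(d)^3 - 0.975899999999999*cos(d)^2 - 16.2936*cos(d) + 8.5264)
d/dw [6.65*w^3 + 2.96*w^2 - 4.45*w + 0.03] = 19.95*w^2 + 5.92*w - 4.45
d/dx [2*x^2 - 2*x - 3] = 4*x - 2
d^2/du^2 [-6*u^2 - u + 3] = -12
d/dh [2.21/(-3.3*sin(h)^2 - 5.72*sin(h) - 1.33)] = (14.586*sin(h) + 12.6412)*cos(h)/(3.3*sin(h)^2 + 5.72*sin(h) + 1.33)^2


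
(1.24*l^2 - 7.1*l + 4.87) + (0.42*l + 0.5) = 1.24*l^2 - 6.68*l + 5.37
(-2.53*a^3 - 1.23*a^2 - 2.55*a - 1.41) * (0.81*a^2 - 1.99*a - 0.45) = -2.0493*a^5 + 4.0384*a^4 + 1.5207*a^3 + 4.4859*a^2 + 3.9534*a + 0.6345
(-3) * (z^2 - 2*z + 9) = -3*z^2 + 6*z - 27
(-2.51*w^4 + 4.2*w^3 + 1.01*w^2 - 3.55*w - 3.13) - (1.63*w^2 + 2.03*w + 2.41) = -2.51*w^4 + 4.2*w^3 - 0.62*w^2 - 5.58*w - 5.54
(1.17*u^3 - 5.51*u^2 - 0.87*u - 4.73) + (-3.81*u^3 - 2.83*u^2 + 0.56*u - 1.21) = -2.64*u^3 - 8.34*u^2 - 0.31*u - 5.94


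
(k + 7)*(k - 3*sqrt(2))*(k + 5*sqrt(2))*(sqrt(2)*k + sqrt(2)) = sqrt(2)*k^4 + 4*k^3 + 8*sqrt(2)*k^3 - 23*sqrt(2)*k^2 + 32*k^2 - 240*sqrt(2)*k + 28*k - 210*sqrt(2)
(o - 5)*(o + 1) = o^2 - 4*o - 5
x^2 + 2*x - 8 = (x - 2)*(x + 4)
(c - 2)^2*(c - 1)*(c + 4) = c^4 - c^3 - 12*c^2 + 28*c - 16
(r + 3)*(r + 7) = r^2 + 10*r + 21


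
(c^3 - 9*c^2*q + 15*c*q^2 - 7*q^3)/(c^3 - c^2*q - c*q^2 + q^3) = (c - 7*q)/(c + q)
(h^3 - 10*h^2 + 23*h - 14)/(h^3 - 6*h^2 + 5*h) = (h^2 - 9*h + 14)/(h*(h - 5))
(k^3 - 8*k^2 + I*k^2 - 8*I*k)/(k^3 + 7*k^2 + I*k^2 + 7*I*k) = (k - 8)/(k + 7)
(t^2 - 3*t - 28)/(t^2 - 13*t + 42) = (t + 4)/(t - 6)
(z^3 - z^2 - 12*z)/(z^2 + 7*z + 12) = z*(z - 4)/(z + 4)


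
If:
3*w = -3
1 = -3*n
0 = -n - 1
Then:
No Solution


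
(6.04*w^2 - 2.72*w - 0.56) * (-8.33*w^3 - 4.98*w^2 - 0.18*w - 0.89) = -50.3132*w^5 - 7.4216*w^4 + 17.1232*w^3 - 2.0972*w^2 + 2.5216*w + 0.4984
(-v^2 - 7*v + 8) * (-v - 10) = v^3 + 17*v^2 + 62*v - 80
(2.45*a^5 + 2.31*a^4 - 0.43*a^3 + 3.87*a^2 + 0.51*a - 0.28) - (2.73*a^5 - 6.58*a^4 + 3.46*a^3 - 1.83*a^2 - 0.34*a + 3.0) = -0.28*a^5 + 8.89*a^4 - 3.89*a^3 + 5.7*a^2 + 0.85*a - 3.28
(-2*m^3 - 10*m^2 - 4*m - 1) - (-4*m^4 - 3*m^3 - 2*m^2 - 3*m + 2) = 4*m^4 + m^3 - 8*m^2 - m - 3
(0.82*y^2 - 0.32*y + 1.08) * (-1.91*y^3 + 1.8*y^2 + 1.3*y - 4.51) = -1.5662*y^5 + 2.0872*y^4 - 1.5728*y^3 - 2.1702*y^2 + 2.8472*y - 4.8708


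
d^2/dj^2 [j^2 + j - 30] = 2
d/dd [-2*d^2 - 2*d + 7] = -4*d - 2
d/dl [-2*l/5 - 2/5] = -2/5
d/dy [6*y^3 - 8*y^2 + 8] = 2*y*(9*y - 8)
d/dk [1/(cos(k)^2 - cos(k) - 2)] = (2*cos(k) - 1)*sin(k)/(sin(k)^2 + cos(k) + 1)^2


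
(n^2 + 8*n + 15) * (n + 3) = n^3 + 11*n^2 + 39*n + 45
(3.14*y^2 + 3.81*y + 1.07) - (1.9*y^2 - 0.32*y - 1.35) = 1.24*y^2 + 4.13*y + 2.42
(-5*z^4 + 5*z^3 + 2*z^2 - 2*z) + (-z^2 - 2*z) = -5*z^4 + 5*z^3 + z^2 - 4*z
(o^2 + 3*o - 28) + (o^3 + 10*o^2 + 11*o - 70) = o^3 + 11*o^2 + 14*o - 98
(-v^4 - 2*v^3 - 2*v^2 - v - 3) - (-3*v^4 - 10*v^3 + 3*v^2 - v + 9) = 2*v^4 + 8*v^3 - 5*v^2 - 12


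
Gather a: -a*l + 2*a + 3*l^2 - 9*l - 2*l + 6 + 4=a*(2 - l) + 3*l^2 - 11*l + 10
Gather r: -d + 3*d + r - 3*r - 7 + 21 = 2*d - 2*r + 14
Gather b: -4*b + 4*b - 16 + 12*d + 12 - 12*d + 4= 0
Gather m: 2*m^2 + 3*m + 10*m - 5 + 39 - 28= 2*m^2 + 13*m + 6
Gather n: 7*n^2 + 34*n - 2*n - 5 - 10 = 7*n^2 + 32*n - 15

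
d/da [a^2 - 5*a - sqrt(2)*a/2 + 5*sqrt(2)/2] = 2*a - 5 - sqrt(2)/2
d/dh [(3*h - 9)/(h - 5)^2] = 3*(1 - h)/(h - 5)^3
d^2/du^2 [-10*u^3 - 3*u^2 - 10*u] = -60*u - 6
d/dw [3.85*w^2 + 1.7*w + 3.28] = 7.7*w + 1.7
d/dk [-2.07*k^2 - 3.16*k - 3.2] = -4.14*k - 3.16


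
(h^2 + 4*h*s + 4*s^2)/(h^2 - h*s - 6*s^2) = (-h - 2*s)/(-h + 3*s)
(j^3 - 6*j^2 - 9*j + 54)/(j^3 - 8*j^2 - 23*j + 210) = (j^2 - 9)/(j^2 - 2*j - 35)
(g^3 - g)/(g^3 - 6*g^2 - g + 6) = g/(g - 6)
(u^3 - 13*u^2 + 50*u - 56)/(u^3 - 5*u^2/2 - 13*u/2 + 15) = 2*(u^2 - 11*u + 28)/(2*u^2 - u - 15)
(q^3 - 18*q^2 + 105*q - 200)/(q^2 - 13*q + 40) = q - 5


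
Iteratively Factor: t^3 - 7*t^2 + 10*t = (t - 2)*(t^2 - 5*t) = t*(t - 2)*(t - 5)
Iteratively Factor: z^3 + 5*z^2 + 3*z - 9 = (z - 1)*(z^2 + 6*z + 9) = (z - 1)*(z + 3)*(z + 3)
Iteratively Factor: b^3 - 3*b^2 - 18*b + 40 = (b + 4)*(b^2 - 7*b + 10) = (b - 5)*(b + 4)*(b - 2)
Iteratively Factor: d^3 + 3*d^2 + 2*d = (d)*(d^2 + 3*d + 2) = d*(d + 2)*(d + 1)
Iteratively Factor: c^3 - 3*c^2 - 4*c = (c - 4)*(c^2 + c) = (c - 4)*(c + 1)*(c)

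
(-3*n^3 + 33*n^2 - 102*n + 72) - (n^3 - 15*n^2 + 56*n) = -4*n^3 + 48*n^2 - 158*n + 72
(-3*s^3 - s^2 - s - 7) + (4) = -3*s^3 - s^2 - s - 3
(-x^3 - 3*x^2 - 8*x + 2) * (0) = 0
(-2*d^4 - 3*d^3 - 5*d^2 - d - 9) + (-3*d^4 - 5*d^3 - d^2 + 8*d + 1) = -5*d^4 - 8*d^3 - 6*d^2 + 7*d - 8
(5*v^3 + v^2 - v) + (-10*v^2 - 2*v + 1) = 5*v^3 - 9*v^2 - 3*v + 1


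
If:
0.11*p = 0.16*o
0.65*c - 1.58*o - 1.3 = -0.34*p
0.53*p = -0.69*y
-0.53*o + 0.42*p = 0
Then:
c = 2.00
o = 0.00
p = 0.00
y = 0.00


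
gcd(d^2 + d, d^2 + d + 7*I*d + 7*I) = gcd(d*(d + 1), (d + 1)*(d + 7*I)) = d + 1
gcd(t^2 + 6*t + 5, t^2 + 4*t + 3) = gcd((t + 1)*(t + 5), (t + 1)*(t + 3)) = t + 1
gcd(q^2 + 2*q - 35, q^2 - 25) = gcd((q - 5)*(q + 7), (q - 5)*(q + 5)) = q - 5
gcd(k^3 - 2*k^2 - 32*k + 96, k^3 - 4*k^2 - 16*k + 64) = k^2 - 8*k + 16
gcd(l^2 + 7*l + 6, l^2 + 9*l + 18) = l + 6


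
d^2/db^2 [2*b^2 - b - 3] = 4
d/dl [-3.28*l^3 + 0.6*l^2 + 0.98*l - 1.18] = -9.84*l^2 + 1.2*l + 0.98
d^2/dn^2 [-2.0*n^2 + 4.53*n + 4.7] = -4.00000000000000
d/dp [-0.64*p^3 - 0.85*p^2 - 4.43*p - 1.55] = -1.92*p^2 - 1.7*p - 4.43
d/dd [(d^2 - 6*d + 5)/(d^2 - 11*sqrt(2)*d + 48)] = (2*(d - 3)*(d^2 - 11*sqrt(2)*d + 48) - (2*d - 11*sqrt(2))*(d^2 - 6*d + 5))/(d^2 - 11*sqrt(2)*d + 48)^2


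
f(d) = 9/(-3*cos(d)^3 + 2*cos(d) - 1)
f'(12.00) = 17.13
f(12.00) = -8.07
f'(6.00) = 5.26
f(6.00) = -5.19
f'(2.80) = -128.44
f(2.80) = -24.00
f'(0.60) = -19.56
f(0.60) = -8.69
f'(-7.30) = 25.39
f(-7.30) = -23.40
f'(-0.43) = 9.90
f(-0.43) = -6.27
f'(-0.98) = 36.21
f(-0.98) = -22.25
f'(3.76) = 20.46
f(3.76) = -8.94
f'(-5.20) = 1.41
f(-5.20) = -24.23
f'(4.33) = -2.47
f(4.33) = -5.66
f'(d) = 9*(-9*sin(d)*cos(d)^2 + 2*sin(d))/(-3*cos(d)^3 + 2*cos(d) - 1)^2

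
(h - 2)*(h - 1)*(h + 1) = h^3 - 2*h^2 - h + 2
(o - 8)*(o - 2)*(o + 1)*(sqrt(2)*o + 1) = sqrt(2)*o^4 - 9*sqrt(2)*o^3 + o^3 - 9*o^2 + 6*sqrt(2)*o^2 + 6*o + 16*sqrt(2)*o + 16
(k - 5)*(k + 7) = k^2 + 2*k - 35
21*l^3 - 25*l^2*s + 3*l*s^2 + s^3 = (-3*l + s)*(-l + s)*(7*l + s)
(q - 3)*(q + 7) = q^2 + 4*q - 21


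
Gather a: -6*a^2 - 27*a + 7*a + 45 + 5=-6*a^2 - 20*a + 50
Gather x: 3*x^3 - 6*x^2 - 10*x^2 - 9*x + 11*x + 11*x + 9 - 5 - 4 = 3*x^3 - 16*x^2 + 13*x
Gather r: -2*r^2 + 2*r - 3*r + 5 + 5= -2*r^2 - r + 10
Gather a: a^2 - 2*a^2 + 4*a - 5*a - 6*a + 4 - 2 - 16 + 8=-a^2 - 7*a - 6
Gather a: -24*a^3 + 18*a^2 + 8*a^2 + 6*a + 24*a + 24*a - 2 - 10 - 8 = -24*a^3 + 26*a^2 + 54*a - 20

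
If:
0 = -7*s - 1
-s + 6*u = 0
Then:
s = -1/7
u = -1/42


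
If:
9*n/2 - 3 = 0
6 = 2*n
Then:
No Solution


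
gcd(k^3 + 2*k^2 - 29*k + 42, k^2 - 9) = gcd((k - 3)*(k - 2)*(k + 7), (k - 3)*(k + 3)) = k - 3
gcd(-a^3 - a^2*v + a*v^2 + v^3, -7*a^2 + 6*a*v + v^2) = -a + v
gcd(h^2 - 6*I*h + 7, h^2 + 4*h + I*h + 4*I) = h + I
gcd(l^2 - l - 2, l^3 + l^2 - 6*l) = l - 2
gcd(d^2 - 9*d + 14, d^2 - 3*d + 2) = d - 2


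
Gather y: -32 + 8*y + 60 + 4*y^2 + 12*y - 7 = 4*y^2 + 20*y + 21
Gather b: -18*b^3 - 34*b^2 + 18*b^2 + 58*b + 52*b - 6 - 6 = -18*b^3 - 16*b^2 + 110*b - 12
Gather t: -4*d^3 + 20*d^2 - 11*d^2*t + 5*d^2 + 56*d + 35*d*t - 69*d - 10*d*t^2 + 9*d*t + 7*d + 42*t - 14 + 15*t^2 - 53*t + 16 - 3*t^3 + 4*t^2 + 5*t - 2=-4*d^3 + 25*d^2 - 6*d - 3*t^3 + t^2*(19 - 10*d) + t*(-11*d^2 + 44*d - 6)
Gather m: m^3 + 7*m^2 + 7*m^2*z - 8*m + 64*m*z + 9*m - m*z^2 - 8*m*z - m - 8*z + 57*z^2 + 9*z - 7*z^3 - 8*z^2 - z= m^3 + m^2*(7*z + 7) + m*(-z^2 + 56*z) - 7*z^3 + 49*z^2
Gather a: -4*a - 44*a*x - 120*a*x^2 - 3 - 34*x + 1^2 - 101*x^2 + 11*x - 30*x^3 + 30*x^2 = a*(-120*x^2 - 44*x - 4) - 30*x^3 - 71*x^2 - 23*x - 2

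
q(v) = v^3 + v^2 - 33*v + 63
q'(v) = 3*v^2 + 2*v - 33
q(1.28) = 24.50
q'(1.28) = -25.52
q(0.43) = 49.07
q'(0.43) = -31.59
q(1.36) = 22.49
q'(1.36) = -24.73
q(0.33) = 52.25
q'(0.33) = -32.01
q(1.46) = 20.06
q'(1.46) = -23.69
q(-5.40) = 112.90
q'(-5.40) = 43.68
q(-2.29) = 131.81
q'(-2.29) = -21.85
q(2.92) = 0.06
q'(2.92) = -1.58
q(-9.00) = -288.00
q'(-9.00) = 192.00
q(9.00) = 576.00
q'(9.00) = 228.00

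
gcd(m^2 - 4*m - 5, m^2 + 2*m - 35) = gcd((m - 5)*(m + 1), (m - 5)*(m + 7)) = m - 5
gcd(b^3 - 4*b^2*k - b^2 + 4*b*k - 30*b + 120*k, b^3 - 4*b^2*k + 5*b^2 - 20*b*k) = b^2 - 4*b*k + 5*b - 20*k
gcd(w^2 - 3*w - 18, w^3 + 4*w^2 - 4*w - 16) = 1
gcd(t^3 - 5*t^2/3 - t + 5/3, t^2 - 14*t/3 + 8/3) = 1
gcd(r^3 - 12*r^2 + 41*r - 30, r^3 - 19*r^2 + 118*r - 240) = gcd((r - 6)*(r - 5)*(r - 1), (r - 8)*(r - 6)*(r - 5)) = r^2 - 11*r + 30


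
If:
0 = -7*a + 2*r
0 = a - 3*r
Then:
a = 0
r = 0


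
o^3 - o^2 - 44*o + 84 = (o - 6)*(o - 2)*(o + 7)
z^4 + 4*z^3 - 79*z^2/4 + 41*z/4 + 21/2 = (z - 2)*(z - 3/2)*(z + 1/2)*(z + 7)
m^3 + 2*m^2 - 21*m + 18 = (m - 3)*(m - 1)*(m + 6)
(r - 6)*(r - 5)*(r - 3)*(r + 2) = r^4 - 12*r^3 + 35*r^2 + 36*r - 180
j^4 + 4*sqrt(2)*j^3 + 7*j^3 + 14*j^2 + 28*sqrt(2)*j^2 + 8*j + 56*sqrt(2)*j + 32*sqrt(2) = (j + 1)*(j + 2)*(j + 4)*(j + 4*sqrt(2))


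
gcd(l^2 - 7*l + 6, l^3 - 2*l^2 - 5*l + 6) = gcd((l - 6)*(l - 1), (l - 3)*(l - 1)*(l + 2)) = l - 1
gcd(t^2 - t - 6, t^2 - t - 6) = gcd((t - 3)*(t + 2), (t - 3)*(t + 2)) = t^2 - t - 6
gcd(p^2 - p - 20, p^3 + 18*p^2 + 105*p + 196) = p + 4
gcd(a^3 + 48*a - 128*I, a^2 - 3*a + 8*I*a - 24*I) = a + 8*I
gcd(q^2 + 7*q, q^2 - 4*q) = q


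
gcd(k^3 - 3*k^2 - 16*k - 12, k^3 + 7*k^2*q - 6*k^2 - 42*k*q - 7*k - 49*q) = k + 1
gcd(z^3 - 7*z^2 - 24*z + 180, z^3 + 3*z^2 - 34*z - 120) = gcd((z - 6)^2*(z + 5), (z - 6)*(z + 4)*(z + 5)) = z^2 - z - 30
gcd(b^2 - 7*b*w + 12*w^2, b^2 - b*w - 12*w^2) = -b + 4*w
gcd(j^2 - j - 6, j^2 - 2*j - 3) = j - 3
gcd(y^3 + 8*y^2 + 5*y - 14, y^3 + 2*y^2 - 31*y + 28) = y^2 + 6*y - 7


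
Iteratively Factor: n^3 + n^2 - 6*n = (n + 3)*(n^2 - 2*n) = (n - 2)*(n + 3)*(n)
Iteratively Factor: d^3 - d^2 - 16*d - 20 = (d - 5)*(d^2 + 4*d + 4) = (d - 5)*(d + 2)*(d + 2)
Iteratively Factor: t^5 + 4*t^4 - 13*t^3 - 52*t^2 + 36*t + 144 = (t + 3)*(t^4 + t^3 - 16*t^2 - 4*t + 48) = (t - 2)*(t + 3)*(t^3 + 3*t^2 - 10*t - 24) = (t - 2)*(t + 2)*(t + 3)*(t^2 + t - 12) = (t - 2)*(t + 2)*(t + 3)*(t + 4)*(t - 3)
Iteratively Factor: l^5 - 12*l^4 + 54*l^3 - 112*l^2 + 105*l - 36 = (l - 4)*(l^4 - 8*l^3 + 22*l^2 - 24*l + 9) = (l - 4)*(l - 3)*(l^3 - 5*l^2 + 7*l - 3) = (l - 4)*(l - 3)*(l - 1)*(l^2 - 4*l + 3) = (l - 4)*(l - 3)^2*(l - 1)*(l - 1)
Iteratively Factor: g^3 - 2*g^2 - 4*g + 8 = (g - 2)*(g^2 - 4) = (g - 2)*(g + 2)*(g - 2)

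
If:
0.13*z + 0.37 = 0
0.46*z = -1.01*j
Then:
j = 1.30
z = -2.85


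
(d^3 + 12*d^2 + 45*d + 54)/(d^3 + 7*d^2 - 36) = (d + 3)/(d - 2)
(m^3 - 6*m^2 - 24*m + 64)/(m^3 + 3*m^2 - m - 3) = (m^3 - 6*m^2 - 24*m + 64)/(m^3 + 3*m^2 - m - 3)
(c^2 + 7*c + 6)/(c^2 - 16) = (c^2 + 7*c + 6)/(c^2 - 16)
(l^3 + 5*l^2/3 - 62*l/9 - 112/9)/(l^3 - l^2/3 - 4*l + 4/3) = (9*l^2 - 3*l - 56)/(3*(3*l^2 - 7*l + 2))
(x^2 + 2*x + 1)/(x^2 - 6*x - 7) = (x + 1)/(x - 7)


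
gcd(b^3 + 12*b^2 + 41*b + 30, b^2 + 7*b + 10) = b + 5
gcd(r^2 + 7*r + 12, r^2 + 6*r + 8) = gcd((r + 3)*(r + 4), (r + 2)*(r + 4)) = r + 4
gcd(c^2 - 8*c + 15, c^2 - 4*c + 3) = c - 3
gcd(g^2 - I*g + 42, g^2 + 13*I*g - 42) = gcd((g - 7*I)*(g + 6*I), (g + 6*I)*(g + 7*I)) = g + 6*I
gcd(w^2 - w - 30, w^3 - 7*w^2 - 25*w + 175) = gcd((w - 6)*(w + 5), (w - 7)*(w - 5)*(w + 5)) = w + 5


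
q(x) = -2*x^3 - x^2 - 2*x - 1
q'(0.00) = -2.00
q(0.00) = -1.00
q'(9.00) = -506.00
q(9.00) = -1558.00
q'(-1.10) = -7.06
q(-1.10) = 2.65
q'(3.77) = -94.82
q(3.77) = -129.92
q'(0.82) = -7.67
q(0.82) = -4.42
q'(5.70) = -208.34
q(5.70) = -415.28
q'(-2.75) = -41.88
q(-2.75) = 38.53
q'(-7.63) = -336.04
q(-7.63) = 844.43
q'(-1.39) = -10.81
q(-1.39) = 5.22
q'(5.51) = -195.18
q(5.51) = -376.95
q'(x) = -6*x^2 - 2*x - 2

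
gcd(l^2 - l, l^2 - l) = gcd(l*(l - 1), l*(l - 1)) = l^2 - l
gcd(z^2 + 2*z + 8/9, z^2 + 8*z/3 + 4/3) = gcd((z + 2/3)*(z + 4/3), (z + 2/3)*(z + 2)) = z + 2/3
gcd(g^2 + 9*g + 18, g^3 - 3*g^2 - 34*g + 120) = g + 6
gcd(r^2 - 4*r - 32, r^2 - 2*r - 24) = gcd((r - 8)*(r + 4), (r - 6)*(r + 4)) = r + 4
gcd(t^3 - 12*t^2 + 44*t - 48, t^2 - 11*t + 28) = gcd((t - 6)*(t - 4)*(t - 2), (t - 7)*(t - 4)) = t - 4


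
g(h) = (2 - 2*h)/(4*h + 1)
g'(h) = -4*(2 - 2*h)/(4*h + 1)^2 - 2/(4*h + 1) = -10/(4*h + 1)^2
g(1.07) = -0.03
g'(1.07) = -0.36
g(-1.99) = -0.86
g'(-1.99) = -0.21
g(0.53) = 0.30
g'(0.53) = -1.03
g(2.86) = -0.30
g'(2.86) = -0.06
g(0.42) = 0.43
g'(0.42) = -1.39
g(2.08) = -0.23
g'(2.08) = -0.12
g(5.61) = -0.39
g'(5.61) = -0.02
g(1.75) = -0.19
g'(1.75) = -0.16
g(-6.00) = -0.61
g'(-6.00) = -0.02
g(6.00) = -0.40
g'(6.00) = -0.02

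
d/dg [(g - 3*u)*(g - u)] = 2*g - 4*u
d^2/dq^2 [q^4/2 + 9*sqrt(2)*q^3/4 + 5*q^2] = 6*q^2 + 27*sqrt(2)*q/2 + 10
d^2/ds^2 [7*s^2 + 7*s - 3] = 14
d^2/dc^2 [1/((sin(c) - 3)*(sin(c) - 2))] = (-4*sin(c)^4 + 15*sin(c)^3 + 5*sin(c)^2 - 60*sin(c) + 38)/((sin(c) - 3)^3*(sin(c) - 2)^3)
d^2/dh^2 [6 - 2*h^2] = -4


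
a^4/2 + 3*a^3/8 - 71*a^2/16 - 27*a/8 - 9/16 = (a/2 + 1/4)*(a - 3)*(a + 1/4)*(a + 3)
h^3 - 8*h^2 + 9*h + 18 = (h - 6)*(h - 3)*(h + 1)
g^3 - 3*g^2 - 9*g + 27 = (g - 3)^2*(g + 3)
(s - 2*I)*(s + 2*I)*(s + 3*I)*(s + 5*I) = s^4 + 8*I*s^3 - 11*s^2 + 32*I*s - 60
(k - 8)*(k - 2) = k^2 - 10*k + 16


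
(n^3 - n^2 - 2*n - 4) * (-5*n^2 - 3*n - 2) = -5*n^5 + 2*n^4 + 11*n^3 + 28*n^2 + 16*n + 8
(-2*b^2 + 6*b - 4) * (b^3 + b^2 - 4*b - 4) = -2*b^5 + 4*b^4 + 10*b^3 - 20*b^2 - 8*b + 16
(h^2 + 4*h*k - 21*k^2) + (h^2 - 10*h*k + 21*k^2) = 2*h^2 - 6*h*k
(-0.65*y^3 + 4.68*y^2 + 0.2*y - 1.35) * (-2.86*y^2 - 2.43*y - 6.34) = 1.859*y^5 - 11.8053*y^4 - 7.8234*y^3 - 26.2962*y^2 + 2.0125*y + 8.559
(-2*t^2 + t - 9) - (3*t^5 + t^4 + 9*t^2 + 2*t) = -3*t^5 - t^4 - 11*t^2 - t - 9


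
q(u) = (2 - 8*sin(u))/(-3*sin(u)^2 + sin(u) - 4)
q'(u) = (2 - 8*sin(u))*(6*sin(u)*cos(u) - cos(u))/(-3*sin(u)^2 + sin(u) - 4)^2 - 8*cos(u)/(-3*sin(u)^2 + sin(u) - 4)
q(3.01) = -0.24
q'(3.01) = -2.01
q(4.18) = -1.25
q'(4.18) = -0.02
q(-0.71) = -1.22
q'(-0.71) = 0.26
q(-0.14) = -0.74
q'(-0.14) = 1.57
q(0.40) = 0.27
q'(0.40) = 1.73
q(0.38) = 0.24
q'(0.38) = 1.77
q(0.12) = -0.27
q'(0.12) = 2.01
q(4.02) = -1.25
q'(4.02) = -0.10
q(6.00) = -0.94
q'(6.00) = 1.17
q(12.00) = -1.17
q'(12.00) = 0.48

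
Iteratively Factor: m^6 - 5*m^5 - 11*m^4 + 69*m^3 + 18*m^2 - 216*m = (m + 2)*(m^5 - 7*m^4 + 3*m^3 + 63*m^2 - 108*m) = m*(m + 2)*(m^4 - 7*m^3 + 3*m^2 + 63*m - 108) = m*(m + 2)*(m + 3)*(m^3 - 10*m^2 + 33*m - 36) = m*(m - 4)*(m + 2)*(m + 3)*(m^2 - 6*m + 9) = m*(m - 4)*(m - 3)*(m + 2)*(m + 3)*(m - 3)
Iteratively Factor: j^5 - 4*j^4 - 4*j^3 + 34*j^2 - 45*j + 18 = (j - 2)*(j^4 - 2*j^3 - 8*j^2 + 18*j - 9) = (j - 2)*(j - 1)*(j^3 - j^2 - 9*j + 9) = (j - 2)*(j - 1)^2*(j^2 - 9) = (j - 2)*(j - 1)^2*(j + 3)*(j - 3)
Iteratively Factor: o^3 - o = (o + 1)*(o^2 - o) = o*(o + 1)*(o - 1)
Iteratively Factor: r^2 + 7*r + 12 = (r + 3)*(r + 4)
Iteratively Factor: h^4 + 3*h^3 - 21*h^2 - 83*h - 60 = (h - 5)*(h^3 + 8*h^2 + 19*h + 12) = (h - 5)*(h + 1)*(h^2 + 7*h + 12) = (h - 5)*(h + 1)*(h + 4)*(h + 3)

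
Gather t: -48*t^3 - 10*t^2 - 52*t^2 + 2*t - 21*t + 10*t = -48*t^3 - 62*t^2 - 9*t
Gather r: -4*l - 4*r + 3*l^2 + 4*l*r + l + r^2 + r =3*l^2 - 3*l + r^2 + r*(4*l - 3)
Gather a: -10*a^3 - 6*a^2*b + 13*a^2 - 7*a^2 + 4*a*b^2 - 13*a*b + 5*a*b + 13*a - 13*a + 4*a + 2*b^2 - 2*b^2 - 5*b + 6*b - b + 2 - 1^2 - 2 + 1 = -10*a^3 + a^2*(6 - 6*b) + a*(4*b^2 - 8*b + 4)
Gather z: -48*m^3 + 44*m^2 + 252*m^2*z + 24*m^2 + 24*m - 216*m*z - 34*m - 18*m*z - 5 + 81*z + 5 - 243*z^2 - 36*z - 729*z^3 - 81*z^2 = -48*m^3 + 68*m^2 - 10*m - 729*z^3 - 324*z^2 + z*(252*m^2 - 234*m + 45)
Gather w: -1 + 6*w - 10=6*w - 11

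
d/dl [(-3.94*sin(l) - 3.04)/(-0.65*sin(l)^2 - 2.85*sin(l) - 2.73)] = (-2.561*sin(l)^2 - 3.952*sin(l) + 2.0922)*cos(l)/(0.4225*sin(l)^4 + 3.705*sin(l)^3 + 11.6715*sin(l)^2 + 15.561*sin(l) + 7.4529)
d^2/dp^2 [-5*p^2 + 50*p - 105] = -10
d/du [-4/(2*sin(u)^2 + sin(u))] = 4*(4/tan(u) + cos(u)/sin(u)^2)/(2*sin(u) + 1)^2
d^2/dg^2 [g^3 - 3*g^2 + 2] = 6*g - 6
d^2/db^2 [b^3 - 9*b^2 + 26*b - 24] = 6*b - 18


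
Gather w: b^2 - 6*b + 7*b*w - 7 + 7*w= b^2 - 6*b + w*(7*b + 7) - 7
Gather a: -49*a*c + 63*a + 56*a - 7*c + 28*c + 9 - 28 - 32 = a*(119 - 49*c) + 21*c - 51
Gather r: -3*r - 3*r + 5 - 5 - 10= -6*r - 10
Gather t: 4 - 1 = 3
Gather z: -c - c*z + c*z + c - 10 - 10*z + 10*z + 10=0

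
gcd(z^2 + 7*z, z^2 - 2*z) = z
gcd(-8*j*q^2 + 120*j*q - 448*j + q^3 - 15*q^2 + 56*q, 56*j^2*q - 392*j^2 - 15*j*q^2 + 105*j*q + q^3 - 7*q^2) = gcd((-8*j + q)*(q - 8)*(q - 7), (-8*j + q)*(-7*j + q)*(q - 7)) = -8*j*q + 56*j + q^2 - 7*q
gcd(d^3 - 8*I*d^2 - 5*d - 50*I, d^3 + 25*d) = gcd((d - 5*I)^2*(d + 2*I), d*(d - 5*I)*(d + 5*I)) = d - 5*I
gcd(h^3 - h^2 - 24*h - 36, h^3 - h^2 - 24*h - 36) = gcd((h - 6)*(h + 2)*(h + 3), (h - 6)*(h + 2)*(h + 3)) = h^3 - h^2 - 24*h - 36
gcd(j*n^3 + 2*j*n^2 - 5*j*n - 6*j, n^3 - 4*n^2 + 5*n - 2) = n - 2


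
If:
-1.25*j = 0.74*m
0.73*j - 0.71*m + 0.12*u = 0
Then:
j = -0.0621979407438537*u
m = 0.105064089094348*u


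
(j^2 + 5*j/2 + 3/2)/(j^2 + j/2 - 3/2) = (j + 1)/(j - 1)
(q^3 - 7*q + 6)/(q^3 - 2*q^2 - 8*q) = (-q^3 + 7*q - 6)/(q*(-q^2 + 2*q + 8))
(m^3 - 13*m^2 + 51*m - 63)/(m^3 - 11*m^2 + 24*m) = (m^2 - 10*m + 21)/(m*(m - 8))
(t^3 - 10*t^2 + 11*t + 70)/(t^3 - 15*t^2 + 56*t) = (t^2 - 3*t - 10)/(t*(t - 8))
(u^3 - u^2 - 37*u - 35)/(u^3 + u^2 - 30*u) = (u^3 - u^2 - 37*u - 35)/(u*(u^2 + u - 30))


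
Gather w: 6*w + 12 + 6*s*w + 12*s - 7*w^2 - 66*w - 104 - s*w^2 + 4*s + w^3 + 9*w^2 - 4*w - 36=16*s + w^3 + w^2*(2 - s) + w*(6*s - 64) - 128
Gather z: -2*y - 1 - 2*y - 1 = -4*y - 2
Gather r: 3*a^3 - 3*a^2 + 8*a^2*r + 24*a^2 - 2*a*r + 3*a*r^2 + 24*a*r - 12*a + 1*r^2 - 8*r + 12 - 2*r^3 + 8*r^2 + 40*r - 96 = 3*a^3 + 21*a^2 - 12*a - 2*r^3 + r^2*(3*a + 9) + r*(8*a^2 + 22*a + 32) - 84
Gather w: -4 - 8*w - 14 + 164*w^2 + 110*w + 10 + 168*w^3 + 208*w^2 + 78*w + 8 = 168*w^3 + 372*w^2 + 180*w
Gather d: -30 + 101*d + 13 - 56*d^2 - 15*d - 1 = -56*d^2 + 86*d - 18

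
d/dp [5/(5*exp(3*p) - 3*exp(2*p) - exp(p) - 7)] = (-75*exp(2*p) + 30*exp(p) + 5)*exp(p)/(-5*exp(3*p) + 3*exp(2*p) + exp(p) + 7)^2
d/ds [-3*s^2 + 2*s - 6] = 2 - 6*s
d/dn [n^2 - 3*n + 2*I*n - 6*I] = 2*n - 3 + 2*I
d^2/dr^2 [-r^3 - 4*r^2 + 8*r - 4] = -6*r - 8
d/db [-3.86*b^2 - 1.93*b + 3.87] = -7.72*b - 1.93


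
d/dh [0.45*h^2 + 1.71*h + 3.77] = 0.9*h + 1.71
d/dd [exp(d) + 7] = exp(d)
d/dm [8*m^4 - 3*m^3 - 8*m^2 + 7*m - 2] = 32*m^3 - 9*m^2 - 16*m + 7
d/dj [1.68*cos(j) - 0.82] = -1.68*sin(j)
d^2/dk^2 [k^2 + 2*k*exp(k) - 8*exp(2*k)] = 2*k*exp(k) - 32*exp(2*k) + 4*exp(k) + 2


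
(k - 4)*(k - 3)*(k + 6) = k^3 - k^2 - 30*k + 72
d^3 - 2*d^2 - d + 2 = (d - 2)*(d - 1)*(d + 1)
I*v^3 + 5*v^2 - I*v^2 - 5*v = v*(v - 5*I)*(I*v - I)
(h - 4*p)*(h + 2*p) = h^2 - 2*h*p - 8*p^2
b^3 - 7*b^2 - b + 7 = (b - 7)*(b - 1)*(b + 1)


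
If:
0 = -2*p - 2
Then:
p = -1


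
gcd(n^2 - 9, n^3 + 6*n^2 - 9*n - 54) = n^2 - 9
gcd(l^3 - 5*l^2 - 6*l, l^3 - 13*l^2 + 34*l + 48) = l^2 - 5*l - 6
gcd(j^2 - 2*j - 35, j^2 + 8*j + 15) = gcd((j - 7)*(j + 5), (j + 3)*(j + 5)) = j + 5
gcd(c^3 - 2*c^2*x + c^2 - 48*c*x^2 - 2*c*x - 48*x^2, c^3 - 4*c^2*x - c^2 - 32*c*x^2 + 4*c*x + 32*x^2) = -c + 8*x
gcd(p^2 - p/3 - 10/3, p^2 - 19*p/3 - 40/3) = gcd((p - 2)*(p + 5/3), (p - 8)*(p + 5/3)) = p + 5/3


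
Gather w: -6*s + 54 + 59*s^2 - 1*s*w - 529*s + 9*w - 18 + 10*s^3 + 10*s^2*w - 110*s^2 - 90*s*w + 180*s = 10*s^3 - 51*s^2 - 355*s + w*(10*s^2 - 91*s + 9) + 36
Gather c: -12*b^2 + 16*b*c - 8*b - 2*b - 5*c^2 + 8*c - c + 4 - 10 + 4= -12*b^2 - 10*b - 5*c^2 + c*(16*b + 7) - 2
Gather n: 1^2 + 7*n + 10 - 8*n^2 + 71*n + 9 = -8*n^2 + 78*n + 20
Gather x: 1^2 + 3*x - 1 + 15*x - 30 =18*x - 30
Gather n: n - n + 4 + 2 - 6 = 0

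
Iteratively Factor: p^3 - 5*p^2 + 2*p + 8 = (p - 2)*(p^2 - 3*p - 4) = (p - 2)*(p + 1)*(p - 4)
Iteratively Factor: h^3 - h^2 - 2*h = (h - 2)*(h^2 + h) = (h - 2)*(h + 1)*(h)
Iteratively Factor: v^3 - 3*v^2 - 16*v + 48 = (v + 4)*(v^2 - 7*v + 12) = (v - 3)*(v + 4)*(v - 4)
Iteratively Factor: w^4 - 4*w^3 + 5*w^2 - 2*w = (w - 2)*(w^3 - 2*w^2 + w) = (w - 2)*(w - 1)*(w^2 - w) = (w - 2)*(w - 1)^2*(w)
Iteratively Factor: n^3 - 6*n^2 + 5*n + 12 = (n - 4)*(n^2 - 2*n - 3) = (n - 4)*(n - 3)*(n + 1)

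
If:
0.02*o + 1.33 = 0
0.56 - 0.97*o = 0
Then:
No Solution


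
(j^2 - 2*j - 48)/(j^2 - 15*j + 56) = (j + 6)/(j - 7)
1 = 1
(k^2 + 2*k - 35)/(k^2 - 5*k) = (k + 7)/k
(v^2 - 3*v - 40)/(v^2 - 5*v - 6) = (-v^2 + 3*v + 40)/(-v^2 + 5*v + 6)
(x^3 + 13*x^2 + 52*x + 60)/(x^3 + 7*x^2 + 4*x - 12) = (x + 5)/(x - 1)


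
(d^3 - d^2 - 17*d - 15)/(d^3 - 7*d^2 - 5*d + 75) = (d + 1)/(d - 5)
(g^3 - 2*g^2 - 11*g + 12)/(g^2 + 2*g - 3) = g - 4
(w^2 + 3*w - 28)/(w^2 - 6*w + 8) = (w + 7)/(w - 2)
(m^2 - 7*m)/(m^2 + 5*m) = (m - 7)/(m + 5)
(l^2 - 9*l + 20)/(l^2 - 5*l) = (l - 4)/l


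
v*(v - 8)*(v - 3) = v^3 - 11*v^2 + 24*v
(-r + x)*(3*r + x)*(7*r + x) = -21*r^3 + 11*r^2*x + 9*r*x^2 + x^3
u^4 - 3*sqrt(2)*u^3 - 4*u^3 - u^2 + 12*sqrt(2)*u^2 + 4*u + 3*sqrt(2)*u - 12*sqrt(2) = (u - 4)*(u - 1)*(u + 1)*(u - 3*sqrt(2))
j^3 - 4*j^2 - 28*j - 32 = (j - 8)*(j + 2)^2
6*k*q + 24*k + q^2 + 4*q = (6*k + q)*(q + 4)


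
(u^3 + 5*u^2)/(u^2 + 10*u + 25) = u^2/(u + 5)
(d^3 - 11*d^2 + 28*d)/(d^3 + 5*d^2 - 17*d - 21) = d*(d^2 - 11*d + 28)/(d^3 + 5*d^2 - 17*d - 21)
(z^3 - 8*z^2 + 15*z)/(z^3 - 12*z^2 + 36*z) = (z^2 - 8*z + 15)/(z^2 - 12*z + 36)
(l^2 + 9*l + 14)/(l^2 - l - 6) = (l + 7)/(l - 3)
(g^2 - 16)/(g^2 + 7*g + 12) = (g - 4)/(g + 3)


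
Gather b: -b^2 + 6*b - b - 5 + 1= -b^2 + 5*b - 4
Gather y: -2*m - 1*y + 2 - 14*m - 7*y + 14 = -16*m - 8*y + 16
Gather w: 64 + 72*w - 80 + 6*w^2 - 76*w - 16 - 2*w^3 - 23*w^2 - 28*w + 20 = -2*w^3 - 17*w^2 - 32*w - 12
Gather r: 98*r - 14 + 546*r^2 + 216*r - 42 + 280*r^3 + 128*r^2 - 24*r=280*r^3 + 674*r^2 + 290*r - 56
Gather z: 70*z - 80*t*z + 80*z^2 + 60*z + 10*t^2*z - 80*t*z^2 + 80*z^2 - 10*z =z^2*(160 - 80*t) + z*(10*t^2 - 80*t + 120)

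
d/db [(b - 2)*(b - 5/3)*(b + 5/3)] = 3*b^2 - 4*b - 25/9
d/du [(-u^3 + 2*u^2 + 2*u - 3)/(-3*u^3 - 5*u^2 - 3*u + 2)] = (11*u^4 + 18*u^3 - 29*u^2 - 22*u - 5)/(9*u^6 + 30*u^5 + 43*u^4 + 18*u^3 - 11*u^2 - 12*u + 4)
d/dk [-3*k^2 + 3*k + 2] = 3 - 6*k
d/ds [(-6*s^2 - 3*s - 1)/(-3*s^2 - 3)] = (-s^2 + 10*s/3 + 1)/(s^4 + 2*s^2 + 1)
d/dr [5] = 0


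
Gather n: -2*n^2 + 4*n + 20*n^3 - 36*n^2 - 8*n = 20*n^3 - 38*n^2 - 4*n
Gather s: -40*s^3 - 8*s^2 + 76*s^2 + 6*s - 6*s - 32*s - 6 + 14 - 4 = -40*s^3 + 68*s^2 - 32*s + 4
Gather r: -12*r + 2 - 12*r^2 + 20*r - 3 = -12*r^2 + 8*r - 1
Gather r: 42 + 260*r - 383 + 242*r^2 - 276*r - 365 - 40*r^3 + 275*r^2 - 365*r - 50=-40*r^3 + 517*r^2 - 381*r - 756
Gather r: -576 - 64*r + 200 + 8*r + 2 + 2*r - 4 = -54*r - 378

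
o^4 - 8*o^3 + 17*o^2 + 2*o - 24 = (o - 4)*(o - 3)*(o - 2)*(o + 1)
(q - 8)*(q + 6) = q^2 - 2*q - 48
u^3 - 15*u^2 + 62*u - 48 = (u - 8)*(u - 6)*(u - 1)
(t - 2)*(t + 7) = t^2 + 5*t - 14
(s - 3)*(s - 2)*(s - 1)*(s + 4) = s^4 - 2*s^3 - 13*s^2 + 38*s - 24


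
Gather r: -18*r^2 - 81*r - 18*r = -18*r^2 - 99*r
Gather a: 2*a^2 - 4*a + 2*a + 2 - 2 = 2*a^2 - 2*a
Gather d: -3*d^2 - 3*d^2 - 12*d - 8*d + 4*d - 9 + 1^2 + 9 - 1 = -6*d^2 - 16*d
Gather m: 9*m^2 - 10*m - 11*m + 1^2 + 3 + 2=9*m^2 - 21*m + 6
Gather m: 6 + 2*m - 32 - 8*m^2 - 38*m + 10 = -8*m^2 - 36*m - 16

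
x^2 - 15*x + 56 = (x - 8)*(x - 7)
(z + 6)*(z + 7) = z^2 + 13*z + 42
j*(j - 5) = j^2 - 5*j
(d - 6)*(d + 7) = d^2 + d - 42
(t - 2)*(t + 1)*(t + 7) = t^3 + 6*t^2 - 9*t - 14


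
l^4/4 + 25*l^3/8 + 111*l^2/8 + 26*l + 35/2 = (l/2 + 1)^2*(l + 7/2)*(l + 5)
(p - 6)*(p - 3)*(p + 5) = p^3 - 4*p^2 - 27*p + 90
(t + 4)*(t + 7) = t^2 + 11*t + 28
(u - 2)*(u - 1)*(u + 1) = u^3 - 2*u^2 - u + 2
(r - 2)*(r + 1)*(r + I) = r^3 - r^2 + I*r^2 - 2*r - I*r - 2*I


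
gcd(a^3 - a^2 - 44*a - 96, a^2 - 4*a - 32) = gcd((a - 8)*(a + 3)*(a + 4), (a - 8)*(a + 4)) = a^2 - 4*a - 32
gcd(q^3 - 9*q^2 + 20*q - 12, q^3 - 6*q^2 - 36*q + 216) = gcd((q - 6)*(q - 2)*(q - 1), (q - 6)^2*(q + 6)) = q - 6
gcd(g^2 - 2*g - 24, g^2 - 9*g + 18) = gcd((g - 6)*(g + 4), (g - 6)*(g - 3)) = g - 6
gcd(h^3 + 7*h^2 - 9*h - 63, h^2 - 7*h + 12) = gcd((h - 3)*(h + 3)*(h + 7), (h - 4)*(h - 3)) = h - 3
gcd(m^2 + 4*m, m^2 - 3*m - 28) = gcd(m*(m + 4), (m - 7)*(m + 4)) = m + 4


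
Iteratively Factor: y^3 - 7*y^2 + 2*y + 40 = (y + 2)*(y^2 - 9*y + 20) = (y - 4)*(y + 2)*(y - 5)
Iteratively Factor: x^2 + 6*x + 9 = (x + 3)*(x + 3)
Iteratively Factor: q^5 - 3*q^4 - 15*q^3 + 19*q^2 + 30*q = (q + 1)*(q^4 - 4*q^3 - 11*q^2 + 30*q) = (q - 5)*(q + 1)*(q^3 + q^2 - 6*q) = q*(q - 5)*(q + 1)*(q^2 + q - 6) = q*(q - 5)*(q + 1)*(q + 3)*(q - 2)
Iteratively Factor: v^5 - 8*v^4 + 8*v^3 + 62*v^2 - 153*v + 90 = (v - 5)*(v^4 - 3*v^3 - 7*v^2 + 27*v - 18) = (v - 5)*(v - 1)*(v^3 - 2*v^2 - 9*v + 18) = (v - 5)*(v - 2)*(v - 1)*(v^2 - 9) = (v - 5)*(v - 2)*(v - 1)*(v + 3)*(v - 3)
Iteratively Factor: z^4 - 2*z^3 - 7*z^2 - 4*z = (z - 4)*(z^3 + 2*z^2 + z) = (z - 4)*(z + 1)*(z^2 + z) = (z - 4)*(z + 1)^2*(z)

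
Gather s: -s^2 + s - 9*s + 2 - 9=-s^2 - 8*s - 7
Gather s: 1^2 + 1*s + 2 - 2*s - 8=-s - 5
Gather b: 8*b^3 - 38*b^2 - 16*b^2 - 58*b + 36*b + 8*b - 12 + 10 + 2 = 8*b^3 - 54*b^2 - 14*b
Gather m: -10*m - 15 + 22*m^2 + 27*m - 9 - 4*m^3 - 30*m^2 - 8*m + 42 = -4*m^3 - 8*m^2 + 9*m + 18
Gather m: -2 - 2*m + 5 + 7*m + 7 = 5*m + 10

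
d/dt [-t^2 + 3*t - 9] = 3 - 2*t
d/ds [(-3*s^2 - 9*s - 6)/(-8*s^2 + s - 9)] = 3*(-25*s^2 - 14*s + 29)/(64*s^4 - 16*s^3 + 145*s^2 - 18*s + 81)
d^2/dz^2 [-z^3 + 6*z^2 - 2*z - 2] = 12 - 6*z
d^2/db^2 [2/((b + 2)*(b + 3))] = 4*((b + 2)^2 + (b + 2)*(b + 3) + (b + 3)^2)/((b + 2)^3*(b + 3)^3)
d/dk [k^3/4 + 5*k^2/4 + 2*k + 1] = 3*k^2/4 + 5*k/2 + 2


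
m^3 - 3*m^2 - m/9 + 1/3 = (m - 3)*(m - 1/3)*(m + 1/3)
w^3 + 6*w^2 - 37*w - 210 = (w - 6)*(w + 5)*(w + 7)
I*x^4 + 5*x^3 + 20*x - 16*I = (x - 4*I)*(x - 2*I)*(x + 2*I)*(I*x + 1)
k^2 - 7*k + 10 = (k - 5)*(k - 2)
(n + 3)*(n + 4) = n^2 + 7*n + 12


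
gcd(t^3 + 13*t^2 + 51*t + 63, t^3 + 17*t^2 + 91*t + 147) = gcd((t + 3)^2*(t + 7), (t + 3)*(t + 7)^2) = t^2 + 10*t + 21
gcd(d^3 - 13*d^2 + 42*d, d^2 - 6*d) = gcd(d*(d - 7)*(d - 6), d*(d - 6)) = d^2 - 6*d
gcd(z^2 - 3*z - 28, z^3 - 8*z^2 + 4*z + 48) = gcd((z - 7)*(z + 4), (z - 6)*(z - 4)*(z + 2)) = 1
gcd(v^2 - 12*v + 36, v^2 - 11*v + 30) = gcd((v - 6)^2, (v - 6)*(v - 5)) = v - 6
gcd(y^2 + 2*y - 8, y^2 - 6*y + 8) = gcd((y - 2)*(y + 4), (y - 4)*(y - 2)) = y - 2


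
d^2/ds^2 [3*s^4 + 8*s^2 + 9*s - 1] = 36*s^2 + 16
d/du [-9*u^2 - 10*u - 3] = -18*u - 10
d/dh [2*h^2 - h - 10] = 4*h - 1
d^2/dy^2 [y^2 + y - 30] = 2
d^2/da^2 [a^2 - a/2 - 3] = 2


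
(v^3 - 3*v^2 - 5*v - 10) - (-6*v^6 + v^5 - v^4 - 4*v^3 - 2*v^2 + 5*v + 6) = 6*v^6 - v^5 + v^4 + 5*v^3 - v^2 - 10*v - 16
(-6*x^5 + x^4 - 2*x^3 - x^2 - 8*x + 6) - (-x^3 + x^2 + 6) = -6*x^5 + x^4 - x^3 - 2*x^2 - 8*x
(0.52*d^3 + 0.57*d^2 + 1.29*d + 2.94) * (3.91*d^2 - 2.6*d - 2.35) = 2.0332*d^5 + 0.8767*d^4 + 2.3399*d^3 + 6.8019*d^2 - 10.6755*d - 6.909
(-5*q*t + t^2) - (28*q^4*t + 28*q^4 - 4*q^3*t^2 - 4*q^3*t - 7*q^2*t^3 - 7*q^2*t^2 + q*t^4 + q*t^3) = -28*q^4*t - 28*q^4 + 4*q^3*t^2 + 4*q^3*t + 7*q^2*t^3 + 7*q^2*t^2 - q*t^4 - q*t^3 - 5*q*t + t^2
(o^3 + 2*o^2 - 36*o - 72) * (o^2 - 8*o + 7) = o^5 - 6*o^4 - 45*o^3 + 230*o^2 + 324*o - 504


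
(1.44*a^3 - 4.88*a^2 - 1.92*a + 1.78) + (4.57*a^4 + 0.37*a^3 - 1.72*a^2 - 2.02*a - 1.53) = 4.57*a^4 + 1.81*a^3 - 6.6*a^2 - 3.94*a + 0.25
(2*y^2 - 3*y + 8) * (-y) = -2*y^3 + 3*y^2 - 8*y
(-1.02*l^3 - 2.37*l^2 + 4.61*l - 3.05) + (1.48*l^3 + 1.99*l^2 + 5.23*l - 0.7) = 0.46*l^3 - 0.38*l^2 + 9.84*l - 3.75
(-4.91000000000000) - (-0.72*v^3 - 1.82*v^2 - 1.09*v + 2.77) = 0.72*v^3 + 1.82*v^2 + 1.09*v - 7.68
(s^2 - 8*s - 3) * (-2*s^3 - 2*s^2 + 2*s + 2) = -2*s^5 + 14*s^4 + 24*s^3 - 8*s^2 - 22*s - 6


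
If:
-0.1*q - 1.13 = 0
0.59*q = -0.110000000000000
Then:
No Solution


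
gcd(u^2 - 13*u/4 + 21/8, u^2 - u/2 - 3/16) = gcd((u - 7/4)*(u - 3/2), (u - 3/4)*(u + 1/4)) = 1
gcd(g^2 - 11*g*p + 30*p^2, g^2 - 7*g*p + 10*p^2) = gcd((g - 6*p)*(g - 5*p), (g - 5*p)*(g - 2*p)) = -g + 5*p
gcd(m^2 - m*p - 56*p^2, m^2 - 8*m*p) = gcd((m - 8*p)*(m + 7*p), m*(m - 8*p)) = -m + 8*p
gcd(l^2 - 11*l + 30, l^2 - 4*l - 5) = l - 5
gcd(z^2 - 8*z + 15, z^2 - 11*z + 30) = z - 5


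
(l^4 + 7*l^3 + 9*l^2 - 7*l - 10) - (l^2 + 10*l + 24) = l^4 + 7*l^3 + 8*l^2 - 17*l - 34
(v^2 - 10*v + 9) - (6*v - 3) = v^2 - 16*v + 12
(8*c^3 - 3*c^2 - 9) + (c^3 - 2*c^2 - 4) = 9*c^3 - 5*c^2 - 13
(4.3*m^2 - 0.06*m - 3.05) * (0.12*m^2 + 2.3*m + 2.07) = 0.516*m^4 + 9.8828*m^3 + 8.397*m^2 - 7.1392*m - 6.3135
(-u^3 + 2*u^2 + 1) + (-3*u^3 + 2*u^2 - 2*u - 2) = -4*u^3 + 4*u^2 - 2*u - 1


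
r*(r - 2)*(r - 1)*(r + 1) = r^4 - 2*r^3 - r^2 + 2*r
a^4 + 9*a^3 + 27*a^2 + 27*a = a*(a + 3)^3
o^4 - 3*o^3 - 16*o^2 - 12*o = o*(o - 6)*(o + 1)*(o + 2)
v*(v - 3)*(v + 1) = v^3 - 2*v^2 - 3*v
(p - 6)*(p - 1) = p^2 - 7*p + 6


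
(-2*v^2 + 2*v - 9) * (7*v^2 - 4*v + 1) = -14*v^4 + 22*v^3 - 73*v^2 + 38*v - 9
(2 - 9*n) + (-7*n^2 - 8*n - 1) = -7*n^2 - 17*n + 1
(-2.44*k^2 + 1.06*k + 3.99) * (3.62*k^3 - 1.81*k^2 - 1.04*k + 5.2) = -8.8328*k^5 + 8.2536*k^4 + 15.0628*k^3 - 21.0123*k^2 + 1.3624*k + 20.748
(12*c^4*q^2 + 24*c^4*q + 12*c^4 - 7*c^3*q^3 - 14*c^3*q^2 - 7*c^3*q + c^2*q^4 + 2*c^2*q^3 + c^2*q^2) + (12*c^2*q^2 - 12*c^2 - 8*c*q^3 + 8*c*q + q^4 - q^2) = 12*c^4*q^2 + 24*c^4*q + 12*c^4 - 7*c^3*q^3 - 14*c^3*q^2 - 7*c^3*q + c^2*q^4 + 2*c^2*q^3 + 13*c^2*q^2 - 12*c^2 - 8*c*q^3 + 8*c*q + q^4 - q^2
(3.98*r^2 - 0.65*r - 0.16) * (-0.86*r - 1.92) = -3.4228*r^3 - 7.0826*r^2 + 1.3856*r + 0.3072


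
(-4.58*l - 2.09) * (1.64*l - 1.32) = -7.5112*l^2 + 2.618*l + 2.7588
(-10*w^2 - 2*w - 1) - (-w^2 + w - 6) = -9*w^2 - 3*w + 5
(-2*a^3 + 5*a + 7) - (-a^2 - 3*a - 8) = -2*a^3 + a^2 + 8*a + 15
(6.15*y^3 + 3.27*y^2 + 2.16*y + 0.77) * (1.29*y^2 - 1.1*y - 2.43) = 7.9335*y^5 - 2.5467*y^4 - 15.7551*y^3 - 9.3288*y^2 - 6.0958*y - 1.8711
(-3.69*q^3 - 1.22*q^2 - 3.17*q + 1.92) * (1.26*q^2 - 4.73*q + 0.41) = -4.6494*q^5 + 15.9165*q^4 + 0.263500000000001*q^3 + 16.9131*q^2 - 10.3813*q + 0.7872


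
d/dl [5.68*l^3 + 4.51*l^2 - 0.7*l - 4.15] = 17.04*l^2 + 9.02*l - 0.7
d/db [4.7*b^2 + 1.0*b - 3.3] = 9.4*b + 1.0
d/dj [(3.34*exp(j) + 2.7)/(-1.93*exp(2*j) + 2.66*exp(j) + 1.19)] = (6.4462*exp(2*j) + 10.422*exp(j) - 3.2074)*exp(j)/(3.7249*exp(4*j) - 10.2676*exp(3*j) + 2.4822*exp(2*j) + 6.3308*exp(j) + 1.4161)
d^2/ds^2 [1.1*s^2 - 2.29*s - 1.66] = 2.20000000000000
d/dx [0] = 0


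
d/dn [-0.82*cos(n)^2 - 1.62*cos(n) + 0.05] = (1.64*cos(n) + 1.62)*sin(n)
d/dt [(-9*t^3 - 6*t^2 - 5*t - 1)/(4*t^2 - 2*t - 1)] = (-36*t^4 + 36*t^3 + 59*t^2 + 20*t + 3)/(16*t^4 - 16*t^3 - 4*t^2 + 4*t + 1)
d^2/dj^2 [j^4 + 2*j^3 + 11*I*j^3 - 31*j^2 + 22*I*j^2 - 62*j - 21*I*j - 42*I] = 12*j^2 + j*(12 + 66*I) - 62 + 44*I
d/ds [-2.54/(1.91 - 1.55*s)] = -3.937/(1.55*s - 1.91)^2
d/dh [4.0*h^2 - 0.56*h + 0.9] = 8.0*h - 0.56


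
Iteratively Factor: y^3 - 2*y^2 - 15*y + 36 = (y - 3)*(y^2 + y - 12) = (y - 3)*(y + 4)*(y - 3)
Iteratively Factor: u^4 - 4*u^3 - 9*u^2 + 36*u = (u + 3)*(u^3 - 7*u^2 + 12*u) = (u - 4)*(u + 3)*(u^2 - 3*u) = (u - 4)*(u - 3)*(u + 3)*(u)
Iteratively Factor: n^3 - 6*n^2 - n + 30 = (n - 5)*(n^2 - n - 6) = (n - 5)*(n - 3)*(n + 2)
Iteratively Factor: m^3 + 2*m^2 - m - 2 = (m + 2)*(m^2 - 1) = (m + 1)*(m + 2)*(m - 1)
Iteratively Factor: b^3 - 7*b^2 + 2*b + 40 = (b + 2)*(b^2 - 9*b + 20) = (b - 4)*(b + 2)*(b - 5)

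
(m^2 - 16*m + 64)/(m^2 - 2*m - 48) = (m - 8)/(m + 6)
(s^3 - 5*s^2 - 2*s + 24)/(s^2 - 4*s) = s - 1 - 6/s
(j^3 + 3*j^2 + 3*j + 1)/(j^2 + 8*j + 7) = (j^2 + 2*j + 1)/(j + 7)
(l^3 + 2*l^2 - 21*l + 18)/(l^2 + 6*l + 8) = (l^3 + 2*l^2 - 21*l + 18)/(l^2 + 6*l + 8)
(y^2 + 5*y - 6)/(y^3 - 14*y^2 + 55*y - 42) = (y + 6)/(y^2 - 13*y + 42)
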